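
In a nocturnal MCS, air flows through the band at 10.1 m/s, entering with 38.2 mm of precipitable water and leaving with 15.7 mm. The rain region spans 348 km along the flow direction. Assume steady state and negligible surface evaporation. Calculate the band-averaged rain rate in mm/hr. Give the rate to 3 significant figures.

R ≈ 2.35 mm/hr

Column moisture flux per unit crosswind length is F = V × PW.
Inflow: F_in = 10.1 × 38.2 = 385.82 mm·m/s
Outflow: F_out = 10.1 × 15.7 = 158.57 mm·m/s
Steady-state rate R = (F_in − F_out)/L = (385.82 − 158.57) / 348000 m = 6.530e-04 mm/s.
R = 6.530e-04 × 3600 = 2.35 mm/hr.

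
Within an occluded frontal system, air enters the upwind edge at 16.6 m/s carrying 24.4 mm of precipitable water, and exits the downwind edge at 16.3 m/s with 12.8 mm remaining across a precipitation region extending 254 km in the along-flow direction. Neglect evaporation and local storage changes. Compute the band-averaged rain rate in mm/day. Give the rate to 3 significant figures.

R ≈ 66.8 mm/day

Column moisture flux per unit crosswind length is F = V × PW.
Inflow: F_in = 16.6 × 24.4 = 405.04 mm·m/s
Outflow: F_out = 16.3 × 12.8 = 208.64 mm·m/s
Steady-state rate R = (F_in − F_out)/L = (405.04 − 208.64) / 254000 m = 7.732e-04 mm/s.
R = 7.732e-04 × 3600 × 24 = 66.8 mm/day.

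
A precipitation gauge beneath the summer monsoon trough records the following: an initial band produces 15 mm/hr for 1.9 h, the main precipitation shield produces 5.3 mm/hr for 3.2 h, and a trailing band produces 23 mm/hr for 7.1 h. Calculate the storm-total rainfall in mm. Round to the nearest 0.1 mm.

Total = Σ Rᵢ Δtᵢ = 15 × 1.9 + 5.3 × 3.2 + 23 × 7.1
      = 28.5 + 16.96 + 163.3 = 208.8 mm.

total ≈ 208.8 mm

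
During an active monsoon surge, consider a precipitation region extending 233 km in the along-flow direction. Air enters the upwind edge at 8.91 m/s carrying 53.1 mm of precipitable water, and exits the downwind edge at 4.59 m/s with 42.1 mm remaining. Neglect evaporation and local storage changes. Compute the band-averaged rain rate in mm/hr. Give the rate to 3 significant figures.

Column moisture flux per unit crosswind length is F = V × PW.
Inflow: F_in = 8.91 × 53.1 = 473.121 mm·m/s
Outflow: F_out = 4.59 × 42.1 = 193.239 mm·m/s
Steady-state rate R = (F_in − F_out)/L = (473.121 − 193.239) / 233000 m = 1.201e-03 mm/s.
R = 1.201e-03 × 3600 = 4.32 mm/hr.

R ≈ 4.32 mm/hr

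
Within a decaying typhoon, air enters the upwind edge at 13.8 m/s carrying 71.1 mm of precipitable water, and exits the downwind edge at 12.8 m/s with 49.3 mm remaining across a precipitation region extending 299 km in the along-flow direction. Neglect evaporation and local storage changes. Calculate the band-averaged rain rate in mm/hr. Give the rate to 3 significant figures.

Column moisture flux per unit crosswind length is F = V × PW.
Inflow: F_in = 13.8 × 71.1 = 981.18 mm·m/s
Outflow: F_out = 12.8 × 49.3 = 631.04 mm·m/s
Steady-state rate R = (F_in − F_out)/L = (981.18 − 631.04) / 299000 m = 1.171e-03 mm/s.
R = 1.171e-03 × 3600 = 4.22 mm/hr.

R ≈ 4.22 mm/hr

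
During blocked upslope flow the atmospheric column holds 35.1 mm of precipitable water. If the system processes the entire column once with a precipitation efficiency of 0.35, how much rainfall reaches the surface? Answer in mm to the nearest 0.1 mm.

Rainfall = ε × PW = 0.35 × 35.1 = 12.3 mm.

rainfall ≈ 12.3 mm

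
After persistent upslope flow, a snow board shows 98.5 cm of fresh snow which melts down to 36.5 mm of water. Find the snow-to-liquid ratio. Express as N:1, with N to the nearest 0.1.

Ratio = snow depth / SWE = 985 mm / 36.5 mm = 27.0, i.e. 27.0:1.

ratio ≈ 27.0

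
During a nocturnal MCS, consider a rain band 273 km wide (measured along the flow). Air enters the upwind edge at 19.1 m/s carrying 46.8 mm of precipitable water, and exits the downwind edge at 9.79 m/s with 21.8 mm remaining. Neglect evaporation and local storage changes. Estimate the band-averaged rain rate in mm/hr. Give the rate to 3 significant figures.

Column moisture flux per unit crosswind length is F = V × PW.
Inflow: F_in = 19.1 × 46.8 = 893.88 mm·m/s
Outflow: F_out = 9.79 × 21.8 = 213.422 mm·m/s
Steady-state rate R = (F_in − F_out)/L = (893.88 − 213.422) / 273000 m = 2.493e-03 mm/s.
R = 2.493e-03 × 3600 = 8.97 mm/hr.

R ≈ 8.97 mm/hr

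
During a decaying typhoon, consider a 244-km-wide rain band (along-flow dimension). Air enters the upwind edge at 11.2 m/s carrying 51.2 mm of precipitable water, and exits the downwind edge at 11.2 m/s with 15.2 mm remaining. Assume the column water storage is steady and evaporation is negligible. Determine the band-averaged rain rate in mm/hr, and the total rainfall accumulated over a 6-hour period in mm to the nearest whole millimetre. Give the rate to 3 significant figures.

Column moisture flux per unit crosswind length is F = V × PW.
Inflow: F_in = 11.2 × 51.2 = 573.44 mm·m/s
Outflow: F_out = 11.2 × 15.2 = 170.24 mm·m/s
Steady-state rate R = (F_in − F_out)/L = (573.44 − 170.24) / 244000 m = 1.652e-03 mm/s.
R = 1.652e-03 × 3600 = 5.95 mm/hr.
Over 6 h: total = 5.95 × 6 = 35.7 ≈ 36 mm.

R ≈ 5.95 mm/hr; total ≈ 36 mm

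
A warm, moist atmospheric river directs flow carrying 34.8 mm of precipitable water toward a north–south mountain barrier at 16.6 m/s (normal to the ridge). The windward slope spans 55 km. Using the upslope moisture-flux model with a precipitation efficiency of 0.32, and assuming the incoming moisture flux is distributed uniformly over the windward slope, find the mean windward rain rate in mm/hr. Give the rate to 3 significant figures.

R ≈ 12.1 mm/hr

Incoming column moisture flux per unit ridge length: F = V × PW = 16.6 × 34.8 = 577.68 mm·m/s.
Spread over the 55 km slope with efficiency ε = 0.32: R = ε·F/W = 0.32 × 577.68 / 55000 m = 3.361e-03 mm/s.
R = 3.361e-03 × 3600 = 12.1 mm/hr.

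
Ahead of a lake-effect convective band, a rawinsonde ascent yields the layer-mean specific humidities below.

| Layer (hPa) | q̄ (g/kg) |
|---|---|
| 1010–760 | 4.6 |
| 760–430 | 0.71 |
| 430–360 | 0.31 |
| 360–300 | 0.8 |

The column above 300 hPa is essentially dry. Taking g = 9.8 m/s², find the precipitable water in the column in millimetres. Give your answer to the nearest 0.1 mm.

PW ≈ 14.8 mm

Precipitable water is the column-integrated vapour mass per unit area: PW = (1/g) Σ q̄ Δp, with q in kg/kg and Δp in Pa (1 kg/m² of water = 1 mm).
Layer 1010–760 hPa: Δp = 250 hPa = 25000 Pa, q̄ = 0.0046 kg/kg → 0.0046 × 25000 / 9.8 = 11.73 mm
Layer 760–430 hPa: Δp = 330 hPa = 33000 Pa, q̄ = 0.00071 kg/kg → 0.00071 × 33000 / 9.8 = 2.39 mm
Layer 430–360 hPa: Δp = 70 hPa = 7000 Pa, q̄ = 0.00031 kg/kg → 0.00031 × 7000 / 9.8 = 0.22 mm
Layer 360–300 hPa: Δp = 60 hPa = 6000 Pa, q̄ = 0.0008 kg/kg → 0.0008 × 6000 / 9.8 = 0.49 mm
PW = 11.73 + 2.39 + 0.22 + 0.49 = 14.83 ≈ 14.8 mm.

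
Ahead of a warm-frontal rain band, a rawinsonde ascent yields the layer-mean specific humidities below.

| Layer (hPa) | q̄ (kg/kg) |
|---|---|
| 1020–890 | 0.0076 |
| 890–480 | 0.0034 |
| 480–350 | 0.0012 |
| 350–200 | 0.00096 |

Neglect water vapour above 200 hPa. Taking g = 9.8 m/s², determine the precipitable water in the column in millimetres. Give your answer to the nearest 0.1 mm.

PW ≈ 27.4 mm

Precipitable water is the column-integrated vapour mass per unit area: PW = (1/g) Σ q̄ Δp, with q in kg/kg and Δp in Pa (1 kg/m² of water = 1 mm).
Layer 1020–890 hPa: Δp = 130 hPa = 13000 Pa, q̄ = 0.0076 kg/kg → 0.0076 × 13000 / 9.8 = 10.08 mm
Layer 890–480 hPa: Δp = 410 hPa = 41000 Pa, q̄ = 0.0034 kg/kg → 0.0034 × 41000 / 9.8 = 14.22 mm
Layer 480–350 hPa: Δp = 130 hPa = 13000 Pa, q̄ = 0.0012 kg/kg → 0.0012 × 13000 / 9.8 = 1.59 mm
Layer 350–200 hPa: Δp = 150 hPa = 15000 Pa, q̄ = 0.00096 kg/kg → 0.00096 × 15000 / 9.8 = 1.47 mm
PW = 10.08 + 14.22 + 1.59 + 1.47 = 27.36 ≈ 27.4 mm.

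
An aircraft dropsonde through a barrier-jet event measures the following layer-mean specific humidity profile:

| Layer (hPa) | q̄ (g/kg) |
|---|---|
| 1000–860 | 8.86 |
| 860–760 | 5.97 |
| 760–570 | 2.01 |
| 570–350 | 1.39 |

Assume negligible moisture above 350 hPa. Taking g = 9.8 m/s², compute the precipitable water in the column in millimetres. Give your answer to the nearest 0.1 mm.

PW ≈ 25.8 mm

Precipitable water is the column-integrated vapour mass per unit area: PW = (1/g) Σ q̄ Δp, with q in kg/kg and Δp in Pa (1 kg/m² of water = 1 mm).
Layer 1000–860 hPa: Δp = 140 hPa = 14000 Pa, q̄ = 0.00886 kg/kg → 0.00886 × 14000 / 9.8 = 12.66 mm
Layer 860–760 hPa: Δp = 100 hPa = 10000 Pa, q̄ = 0.00597 kg/kg → 0.00597 × 10000 / 9.8 = 6.09 mm
Layer 760–570 hPa: Δp = 190 hPa = 19000 Pa, q̄ = 0.00201 kg/kg → 0.00201 × 19000 / 9.8 = 3.90 mm
Layer 570–350 hPa: Δp = 220 hPa = 22000 Pa, q̄ = 0.00139 kg/kg → 0.00139 × 22000 / 9.8 = 3.12 mm
PW = 12.66 + 6.09 + 3.90 + 3.12 = 25.77 ≈ 25.8 mm.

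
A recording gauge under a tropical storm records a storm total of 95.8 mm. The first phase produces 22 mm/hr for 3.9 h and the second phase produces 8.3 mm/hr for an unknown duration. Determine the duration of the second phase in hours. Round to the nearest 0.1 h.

Known phases: 22 × 3.9 = 85.8 mm.
Remaining depth = 95.8 − 85.8 = 10 mm.
Duration = 10 / 8.3 = 1.2 h.

duration ≈ 1.2 h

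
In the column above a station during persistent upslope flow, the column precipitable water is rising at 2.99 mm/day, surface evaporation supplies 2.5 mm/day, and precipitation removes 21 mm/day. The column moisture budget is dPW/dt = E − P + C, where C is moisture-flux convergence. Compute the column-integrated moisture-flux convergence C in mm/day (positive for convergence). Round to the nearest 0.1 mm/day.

C ≈ 21.5 mm/day

dPW/dt = +2.99 mm/day.
C = dPW/dt − E + P = (+2.99) − 2.5 + 21 = 21.5 mm/day.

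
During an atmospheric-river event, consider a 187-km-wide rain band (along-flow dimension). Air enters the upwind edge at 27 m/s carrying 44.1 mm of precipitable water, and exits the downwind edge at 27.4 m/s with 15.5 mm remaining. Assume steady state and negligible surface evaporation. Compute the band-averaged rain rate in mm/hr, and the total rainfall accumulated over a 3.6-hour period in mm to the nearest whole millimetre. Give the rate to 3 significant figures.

Column moisture flux per unit crosswind length is F = V × PW.
Inflow: F_in = 27 × 44.1 = 1190.7 mm·m/s
Outflow: F_out = 27.4 × 15.5 = 424.7 mm·m/s
Steady-state rate R = (F_in − F_out)/L = (1190.7 − 424.7) / 187000 m = 4.096e-03 mm/s.
R = 4.096e-03 × 3600 = 14.7 mm/hr.
Over 3.6 h: total = 14.7 × 3.6 = 52.92 ≈ 53 mm.

R ≈ 14.7 mm/hr; total ≈ 53 mm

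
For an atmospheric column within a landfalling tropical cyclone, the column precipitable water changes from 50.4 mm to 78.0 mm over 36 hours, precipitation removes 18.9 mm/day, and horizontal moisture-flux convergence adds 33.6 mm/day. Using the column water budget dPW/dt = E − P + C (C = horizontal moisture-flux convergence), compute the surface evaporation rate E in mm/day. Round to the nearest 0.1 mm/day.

E ≈ 3.7 mm/day

dPW/dt = (78.0 − 50.4) mm / (36/24 day) = +18.400 mm/day.
E = dPW/dt + P − C = (+18.400) + 18.9 − (33.6) = 3.7 mm/day.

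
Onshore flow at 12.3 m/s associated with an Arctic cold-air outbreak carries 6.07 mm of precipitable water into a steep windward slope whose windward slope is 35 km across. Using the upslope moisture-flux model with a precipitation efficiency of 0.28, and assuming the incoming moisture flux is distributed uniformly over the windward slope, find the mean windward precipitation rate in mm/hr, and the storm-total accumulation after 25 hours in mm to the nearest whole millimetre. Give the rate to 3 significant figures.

Incoming column moisture flux per unit ridge length: F = V × PW = 12.3 × 6.07 = 74.661 mm·m/s.
Spread over the 35 km slope with efficiency ε = 0.28: R = ε·F/W = 0.28 × 74.661 / 35000 m = 5.973e-04 mm/s.
R = 5.973e-04 × 3600 = 2.15 mm/hr.
Over 25 h: total = 2.15 × 25 = 53.75 ≈ 54 mm.

R ≈ 2.15 mm/hr; total ≈ 54 mm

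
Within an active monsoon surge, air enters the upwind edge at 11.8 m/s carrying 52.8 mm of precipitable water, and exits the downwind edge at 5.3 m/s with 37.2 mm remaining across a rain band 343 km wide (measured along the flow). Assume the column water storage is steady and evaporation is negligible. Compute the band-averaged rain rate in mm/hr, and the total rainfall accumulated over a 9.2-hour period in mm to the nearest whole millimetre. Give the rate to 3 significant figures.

Column moisture flux per unit crosswind length is F = V × PW.
Inflow: F_in = 11.8 × 52.8 = 623.04 mm·m/s
Outflow: F_out = 5.3 × 37.2 = 197.16 mm·m/s
Steady-state rate R = (F_in − F_out)/L = (623.04 − 197.16) / 343000 m = 1.242e-03 mm/s.
R = 1.242e-03 × 3600 = 4.47 mm/hr.
Over 9.2 h: total = 4.47 × 9.2 = 41.124 ≈ 41 mm.

R ≈ 4.47 mm/hr; total ≈ 41 mm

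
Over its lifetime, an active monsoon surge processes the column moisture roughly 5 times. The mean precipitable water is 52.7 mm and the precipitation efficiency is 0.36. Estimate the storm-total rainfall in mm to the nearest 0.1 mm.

Each cycle deposits ε × PW = 0.36 × 52.7 = 18.972 mm.
Over 5 cycles: 5 × 18.972 = 94.9 mm.

rainfall ≈ 94.9 mm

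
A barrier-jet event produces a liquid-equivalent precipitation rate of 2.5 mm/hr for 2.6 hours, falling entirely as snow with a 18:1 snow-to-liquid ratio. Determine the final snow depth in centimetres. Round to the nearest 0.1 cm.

Liquid-equivalent depth = 2.5 × 2.6 = 6.5 mm.
Snow depth = 6.5 mm × 18 = 117 mm = 11.7 cm.

snow depth ≈ 11.7 cm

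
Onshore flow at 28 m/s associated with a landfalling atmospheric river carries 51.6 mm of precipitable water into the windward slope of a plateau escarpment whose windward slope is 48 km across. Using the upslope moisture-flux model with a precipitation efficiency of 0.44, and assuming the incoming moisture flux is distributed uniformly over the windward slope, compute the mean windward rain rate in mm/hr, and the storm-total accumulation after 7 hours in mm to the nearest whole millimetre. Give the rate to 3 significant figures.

Incoming column moisture flux per unit ridge length: F = V × PW = 28 × 51.6 = 1444.8 mm·m/s.
Spread over the 48 km slope with efficiency ε = 0.44: R = ε·F/W = 0.44 × 1444.8 / 48000 m = 1.324e-02 mm/s.
R = 1.324e-02 × 3600 = 47.7 mm/hr.
Over 7 h: total = 47.7 × 7 = 333.9 ≈ 334 mm.

R ≈ 47.7 mm/hr; total ≈ 334 mm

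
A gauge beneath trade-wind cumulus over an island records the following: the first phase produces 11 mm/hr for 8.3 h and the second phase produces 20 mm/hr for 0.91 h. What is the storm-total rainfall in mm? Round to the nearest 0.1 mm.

Total = Σ Rᵢ Δtᵢ = 11 × 8.3 + 20 × 0.91
      = 91.3 + 18.2 = 109.5 mm.

total ≈ 109.5 mm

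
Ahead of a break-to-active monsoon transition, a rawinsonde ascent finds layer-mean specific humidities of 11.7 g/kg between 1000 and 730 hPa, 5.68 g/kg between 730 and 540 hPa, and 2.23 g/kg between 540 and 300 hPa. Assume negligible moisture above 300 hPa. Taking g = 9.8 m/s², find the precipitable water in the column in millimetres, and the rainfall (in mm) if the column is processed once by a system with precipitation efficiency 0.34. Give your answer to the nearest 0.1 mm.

PW ≈ 48.7 mm; rainfall ≈ 16.6 mm

Precipitable water is the column-integrated vapour mass per unit area: PW = (1/g) Σ q̄ Δp, with q in kg/kg and Δp in Pa (1 kg/m² of water = 1 mm).
Layer 1000–730 hPa: Δp = 270 hPa = 27000 Pa, q̄ = 0.0117 kg/kg → 0.0117 × 27000 / 9.8 = 32.23 mm
Layer 730–540 hPa: Δp = 190 hPa = 19000 Pa, q̄ = 0.00568 kg/kg → 0.00568 × 19000 / 9.8 = 11.01 mm
Layer 540–300 hPa: Δp = 240 hPa = 24000 Pa, q̄ = 0.00223 kg/kg → 0.00223 × 24000 / 9.8 = 5.46 mm
PW = 32.23 + 11.01 + 5.46 = 48.70 ≈ 48.7 mm.
Rainfall = ε × PW = 0.34 × 48.7 = 16.6 mm.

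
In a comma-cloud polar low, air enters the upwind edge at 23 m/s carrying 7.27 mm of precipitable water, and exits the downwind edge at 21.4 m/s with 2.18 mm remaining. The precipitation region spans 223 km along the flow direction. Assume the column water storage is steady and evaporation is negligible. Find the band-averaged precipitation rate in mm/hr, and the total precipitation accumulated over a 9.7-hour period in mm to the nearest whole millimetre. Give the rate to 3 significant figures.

R ≈ 1.95 mm/hr; total ≈ 19 mm

Column moisture flux per unit crosswind length is F = V × PW.
Inflow: F_in = 23 × 7.27 = 167.21 mm·m/s
Outflow: F_out = 21.4 × 2.18 = 46.652 mm·m/s
Steady-state rate R = (F_in − F_out)/L = (167.21 − 46.652) / 223000 m = 5.406e-04 mm/s.
R = 5.406e-04 × 3600 = 1.95 mm/hr.
Over 9.7 h: total = 1.95 × 9.7 = 18.915 ≈ 19 mm.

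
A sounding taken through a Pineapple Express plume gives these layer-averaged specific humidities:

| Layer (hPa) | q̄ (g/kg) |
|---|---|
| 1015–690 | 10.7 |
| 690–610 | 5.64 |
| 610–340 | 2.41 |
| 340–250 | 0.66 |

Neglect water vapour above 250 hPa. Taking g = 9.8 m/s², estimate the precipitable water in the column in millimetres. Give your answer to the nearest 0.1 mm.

PW ≈ 47.3 mm

Precipitable water is the column-integrated vapour mass per unit area: PW = (1/g) Σ q̄ Δp, with q in kg/kg and Δp in Pa (1 kg/m² of water = 1 mm).
Layer 1015–690 hPa: Δp = 325 hPa = 32500 Pa, q̄ = 0.0107 kg/kg → 0.0107 × 32500 / 9.8 = 35.48 mm
Layer 690–610 hPa: Δp = 80 hPa = 8000 Pa, q̄ = 0.00564 kg/kg → 0.00564 × 8000 / 9.8 = 4.60 mm
Layer 610–340 hPa: Δp = 270 hPa = 27000 Pa, q̄ = 0.00241 kg/kg → 0.00241 × 27000 / 9.8 = 6.64 mm
Layer 340–250 hPa: Δp = 90 hPa = 9000 Pa, q̄ = 0.00066 kg/kg → 0.00066 × 9000 / 9.8 = 0.61 mm
PW = 35.48 + 4.60 + 6.64 + 0.61 = 47.33 ≈ 47.3 mm.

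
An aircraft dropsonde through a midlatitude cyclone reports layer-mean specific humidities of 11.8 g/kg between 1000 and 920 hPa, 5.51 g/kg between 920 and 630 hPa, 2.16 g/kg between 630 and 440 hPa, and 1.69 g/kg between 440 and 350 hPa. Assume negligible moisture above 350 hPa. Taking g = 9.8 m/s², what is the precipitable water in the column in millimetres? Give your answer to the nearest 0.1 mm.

Precipitable water is the column-integrated vapour mass per unit area: PW = (1/g) Σ q̄ Δp, with q in kg/kg and Δp in Pa (1 kg/m² of water = 1 mm).
Layer 1000–920 hPa: Δp = 80 hPa = 8000 Pa, q̄ = 0.0118 kg/kg → 0.0118 × 8000 / 9.8 = 9.63 mm
Layer 920–630 hPa: Δp = 290 hPa = 29000 Pa, q̄ = 0.00551 kg/kg → 0.00551 × 29000 / 9.8 = 16.31 mm
Layer 630–440 hPa: Δp = 190 hPa = 19000 Pa, q̄ = 0.00216 kg/kg → 0.00216 × 19000 / 9.8 = 4.19 mm
Layer 440–350 hPa: Δp = 90 hPa = 9000 Pa, q̄ = 0.00169 kg/kg → 0.00169 × 9000 / 9.8 = 1.55 mm
PW = 9.63 + 16.31 + 4.19 + 1.55 = 31.68 ≈ 31.7 mm.

PW ≈ 31.7 mm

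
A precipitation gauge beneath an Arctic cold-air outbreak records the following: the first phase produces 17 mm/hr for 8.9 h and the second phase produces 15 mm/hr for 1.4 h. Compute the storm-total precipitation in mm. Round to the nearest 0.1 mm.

total ≈ 172.3 mm

Total = Σ Rᵢ Δtᵢ = 17 × 8.9 + 15 × 1.4
      = 151.3 + 21 = 172.3 mm.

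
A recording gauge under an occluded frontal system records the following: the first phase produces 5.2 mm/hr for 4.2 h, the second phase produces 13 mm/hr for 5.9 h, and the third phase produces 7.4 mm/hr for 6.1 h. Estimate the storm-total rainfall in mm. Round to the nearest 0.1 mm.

Total = Σ Rᵢ Δtᵢ = 5.2 × 4.2 + 13 × 5.9 + 7.4 × 6.1
      = 21.84 + 76.7 + 45.14 = 143.7 mm.

total ≈ 143.7 mm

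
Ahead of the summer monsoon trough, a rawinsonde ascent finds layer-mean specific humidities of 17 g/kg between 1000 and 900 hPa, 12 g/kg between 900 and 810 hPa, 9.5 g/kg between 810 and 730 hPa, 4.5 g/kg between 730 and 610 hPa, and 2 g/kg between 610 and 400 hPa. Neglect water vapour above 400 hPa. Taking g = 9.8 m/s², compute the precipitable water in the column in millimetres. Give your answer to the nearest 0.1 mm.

Precipitable water is the column-integrated vapour mass per unit area: PW = (1/g) Σ q̄ Δp, with q in kg/kg and Δp in Pa (1 kg/m² of water = 1 mm).
Layer 1000–900 hPa: Δp = 100 hPa = 10000 Pa, q̄ = 0.017 kg/kg → 0.017 × 10000 / 9.8 = 17.35 mm
Layer 900–810 hPa: Δp = 90 hPa = 9000 Pa, q̄ = 0.012 kg/kg → 0.012 × 9000 / 9.8 = 11.02 mm
Layer 810–730 hPa: Δp = 80 hPa = 8000 Pa, q̄ = 0.0095 kg/kg → 0.0095 × 8000 / 9.8 = 7.76 mm
Layer 730–610 hPa: Δp = 120 hPa = 12000 Pa, q̄ = 0.0045 kg/kg → 0.0045 × 12000 / 9.8 = 5.51 mm
Layer 610–400 hPa: Δp = 210 hPa = 21000 Pa, q̄ = 0.002 kg/kg → 0.002 × 21000 / 9.8 = 4.29 mm
PW = 17.35 + 11.02 + 7.76 + 5.51 + 4.29 = 45.93 ≈ 45.9 mm.

PW ≈ 45.9 mm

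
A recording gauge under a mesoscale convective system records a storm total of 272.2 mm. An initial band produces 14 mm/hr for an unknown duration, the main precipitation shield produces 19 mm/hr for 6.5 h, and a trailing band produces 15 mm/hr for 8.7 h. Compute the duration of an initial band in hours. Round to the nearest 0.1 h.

duration ≈ 1.3 h

Known phases: 19 × 6.5 + 15 × 8.7 = 123.5 + 130.5 = 254 mm.
Remaining depth = 272.2 − 254 = 18.2 mm.
Duration = 18.2 / 14 = 1.3 h.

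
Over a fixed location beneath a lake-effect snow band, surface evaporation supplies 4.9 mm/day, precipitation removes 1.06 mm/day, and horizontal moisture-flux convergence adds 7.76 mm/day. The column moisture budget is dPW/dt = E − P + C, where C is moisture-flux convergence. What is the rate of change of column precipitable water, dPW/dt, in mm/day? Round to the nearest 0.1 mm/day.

dPW/dt ≈ 11.6 mm/day

dPW/dt = E − P + C = 4.9 − 1.06 + (7.76) = 11.6 mm/day.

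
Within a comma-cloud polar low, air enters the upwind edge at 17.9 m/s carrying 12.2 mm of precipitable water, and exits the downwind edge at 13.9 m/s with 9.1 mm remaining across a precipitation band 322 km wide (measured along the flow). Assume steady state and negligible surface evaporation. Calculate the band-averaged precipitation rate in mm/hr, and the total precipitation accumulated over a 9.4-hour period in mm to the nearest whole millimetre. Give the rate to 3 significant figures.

Column moisture flux per unit crosswind length is F = V × PW.
Inflow: F_in = 17.9 × 12.2 = 218.38 mm·m/s
Outflow: F_out = 13.9 × 9.1 = 126.49 mm·m/s
Steady-state rate R = (F_in − F_out)/L = (218.38 − 126.49) / 322000 m = 2.854e-04 mm/s.
R = 2.854e-04 × 3600 = 1.03 mm/hr.
Over 9.4 h: total = 1.03 × 9.4 = 9.682 ≈ 10 mm.

R ≈ 1.03 mm/hr; total ≈ 10 mm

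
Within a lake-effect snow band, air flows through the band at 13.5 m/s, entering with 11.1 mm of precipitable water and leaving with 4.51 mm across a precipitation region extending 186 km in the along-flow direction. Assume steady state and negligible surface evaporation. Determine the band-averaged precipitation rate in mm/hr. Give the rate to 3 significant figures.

Column moisture flux per unit crosswind length is F = V × PW.
Inflow: F_in = 13.5 × 11.1 = 149.85 mm·m/s
Outflow: F_out = 13.5 × 4.51 = 60.885 mm·m/s
Steady-state rate R = (F_in − F_out)/L = (149.85 − 60.885) / 186000 m = 4.783e-04 mm/s.
R = 4.783e-04 × 3600 = 1.72 mm/hr.

R ≈ 1.72 mm/hr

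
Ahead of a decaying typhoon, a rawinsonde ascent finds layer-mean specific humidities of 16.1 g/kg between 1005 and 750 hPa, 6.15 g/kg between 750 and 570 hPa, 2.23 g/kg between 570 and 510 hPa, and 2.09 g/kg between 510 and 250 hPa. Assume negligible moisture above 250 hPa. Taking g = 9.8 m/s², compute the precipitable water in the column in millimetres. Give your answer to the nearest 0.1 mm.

PW ≈ 60.1 mm

Precipitable water is the column-integrated vapour mass per unit area: PW = (1/g) Σ q̄ Δp, with q in kg/kg and Δp in Pa (1 kg/m² of water = 1 mm).
Layer 1005–750 hPa: Δp = 255 hPa = 25500 Pa, q̄ = 0.0161 kg/kg → 0.0161 × 25500 / 9.8 = 41.89 mm
Layer 750–570 hPa: Δp = 180 hPa = 18000 Pa, q̄ = 0.00615 kg/kg → 0.00615 × 18000 / 9.8 = 11.30 mm
Layer 570–510 hPa: Δp = 60 hPa = 6000 Pa, q̄ = 0.00223 kg/kg → 0.00223 × 6000 / 9.8 = 1.37 mm
Layer 510–250 hPa: Δp = 260 hPa = 26000 Pa, q̄ = 0.00209 kg/kg → 0.00209 × 26000 / 9.8 = 5.54 mm
PW = 41.89 + 11.30 + 1.37 + 5.54 = 60.10 ≈ 60.1 mm.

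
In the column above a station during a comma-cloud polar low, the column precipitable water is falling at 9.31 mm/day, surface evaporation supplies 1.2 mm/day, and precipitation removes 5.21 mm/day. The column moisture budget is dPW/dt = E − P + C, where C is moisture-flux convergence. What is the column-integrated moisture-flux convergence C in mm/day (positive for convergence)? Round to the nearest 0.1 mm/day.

dPW/dt = -9.31 mm/day.
C = dPW/dt − E + P = (-9.31) − 1.2 + 5.21 = -5.3 mm/day.

C ≈ -5.3 mm/day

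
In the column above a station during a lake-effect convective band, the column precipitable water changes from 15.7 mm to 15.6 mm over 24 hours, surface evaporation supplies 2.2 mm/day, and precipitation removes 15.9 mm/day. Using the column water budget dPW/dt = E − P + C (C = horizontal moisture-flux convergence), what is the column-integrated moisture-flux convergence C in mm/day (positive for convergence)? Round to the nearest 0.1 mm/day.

C ≈ 13.6 mm/day

dPW/dt = (15.6 − 15.7) mm / (24/24 day) = -0.100 mm/day.
C = dPW/dt − E + P = (-0.100) − 2.2 + 15.9 = 13.6 mm/day.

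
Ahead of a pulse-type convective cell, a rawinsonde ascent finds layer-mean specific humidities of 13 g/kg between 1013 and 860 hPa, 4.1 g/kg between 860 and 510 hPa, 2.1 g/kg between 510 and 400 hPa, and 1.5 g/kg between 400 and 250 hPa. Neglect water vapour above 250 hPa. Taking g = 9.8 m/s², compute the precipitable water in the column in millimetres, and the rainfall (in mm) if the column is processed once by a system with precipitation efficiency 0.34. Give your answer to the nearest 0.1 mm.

PW ≈ 39.6 mm; rainfall ≈ 13.5 mm

Precipitable water is the column-integrated vapour mass per unit area: PW = (1/g) Σ q̄ Δp, with q in kg/kg and Δp in Pa (1 kg/m² of water = 1 mm).
Layer 1013–860 hPa: Δp = 153 hPa = 15300 Pa, q̄ = 0.013 kg/kg → 0.013 × 15300 / 9.8 = 20.30 mm
Layer 860–510 hPa: Δp = 350 hPa = 35000 Pa, q̄ = 0.0041 kg/kg → 0.0041 × 35000 / 9.8 = 14.64 mm
Layer 510–400 hPa: Δp = 110 hPa = 11000 Pa, q̄ = 0.0021 kg/kg → 0.0021 × 11000 / 9.8 = 2.36 mm
Layer 400–250 hPa: Δp = 150 hPa = 15000 Pa, q̄ = 0.0015 kg/kg → 0.0015 × 15000 / 9.8 = 2.30 mm
PW = 20.30 + 14.64 + 2.36 + 2.30 = 39.60 ≈ 39.6 mm.
Rainfall = ε × PW = 0.34 × 39.6 = 13.5 mm.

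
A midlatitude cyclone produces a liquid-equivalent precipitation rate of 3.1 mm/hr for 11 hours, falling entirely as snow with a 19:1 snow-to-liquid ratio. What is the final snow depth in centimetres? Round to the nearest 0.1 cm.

Liquid-equivalent depth = 3.1 × 11 = 34.1 mm.
Snow depth = 34.1 mm × 19 = 647.9 mm = 64.8 cm.

snow depth ≈ 64.8 cm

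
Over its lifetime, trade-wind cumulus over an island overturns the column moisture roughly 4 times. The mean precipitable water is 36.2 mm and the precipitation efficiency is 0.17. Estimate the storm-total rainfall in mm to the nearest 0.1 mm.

rainfall ≈ 24.6 mm

Each cycle deposits ε × PW = 0.17 × 36.2 = 6.154 mm.
Over 4 cycles: 4 × 6.154 = 24.6 mm.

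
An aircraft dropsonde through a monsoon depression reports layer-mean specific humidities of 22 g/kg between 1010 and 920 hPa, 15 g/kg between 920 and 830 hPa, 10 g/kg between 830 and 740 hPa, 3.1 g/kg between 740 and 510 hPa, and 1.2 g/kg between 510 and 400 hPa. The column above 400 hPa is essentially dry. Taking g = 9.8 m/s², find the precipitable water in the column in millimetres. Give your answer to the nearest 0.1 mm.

Precipitable water is the column-integrated vapour mass per unit area: PW = (1/g) Σ q̄ Δp, with q in kg/kg and Δp in Pa (1 kg/m² of water = 1 mm).
Layer 1010–920 hPa: Δp = 90 hPa = 9000 Pa, q̄ = 0.022 kg/kg → 0.022 × 9000 / 9.8 = 20.20 mm
Layer 920–830 hPa: Δp = 90 hPa = 9000 Pa, q̄ = 0.015 kg/kg → 0.015 × 9000 / 9.8 = 13.78 mm
Layer 830–740 hPa: Δp = 90 hPa = 9000 Pa, q̄ = 0.01 kg/kg → 0.01 × 9000 / 9.8 = 9.18 mm
Layer 740–510 hPa: Δp = 230 hPa = 23000 Pa, q̄ = 0.0031 kg/kg → 0.0031 × 23000 / 9.8 = 7.28 mm
Layer 510–400 hPa: Δp = 110 hPa = 11000 Pa, q̄ = 0.0012 kg/kg → 0.0012 × 11000 / 9.8 = 1.35 mm
PW = 20.20 + 13.78 + 9.18 + 7.28 + 1.35 = 51.79 ≈ 51.8 mm.

PW ≈ 51.8 mm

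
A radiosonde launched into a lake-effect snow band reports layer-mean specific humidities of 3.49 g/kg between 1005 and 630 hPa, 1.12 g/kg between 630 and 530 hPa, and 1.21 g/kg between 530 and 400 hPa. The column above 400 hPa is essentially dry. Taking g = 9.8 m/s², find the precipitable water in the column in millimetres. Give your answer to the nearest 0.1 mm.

Precipitable water is the column-integrated vapour mass per unit area: PW = (1/g) Σ q̄ Δp, with q in kg/kg and Δp in Pa (1 kg/m² of water = 1 mm).
Layer 1005–630 hPa: Δp = 375 hPa = 37500 Pa, q̄ = 0.00349 kg/kg → 0.00349 × 37500 / 9.8 = 13.35 mm
Layer 630–530 hPa: Δp = 100 hPa = 10000 Pa, q̄ = 0.00112 kg/kg → 0.00112 × 10000 / 9.8 = 1.14 mm
Layer 530–400 hPa: Δp = 130 hPa = 13000 Pa, q̄ = 0.00121 kg/kg → 0.00121 × 13000 / 9.8 = 1.61 mm
PW = 13.35 + 1.14 + 1.61 = 16.10 ≈ 16.1 mm.

PW ≈ 16.1 mm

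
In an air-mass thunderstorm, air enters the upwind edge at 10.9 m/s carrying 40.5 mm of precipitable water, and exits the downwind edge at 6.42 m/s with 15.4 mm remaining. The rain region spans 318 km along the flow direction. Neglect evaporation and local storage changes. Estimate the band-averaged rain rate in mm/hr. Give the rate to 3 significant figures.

Column moisture flux per unit crosswind length is F = V × PW.
Inflow: F_in = 10.9 × 40.5 = 441.45 mm·m/s
Outflow: F_out = 6.42 × 15.4 = 98.868 mm·m/s
Steady-state rate R = (F_in − F_out)/L = (441.45 − 98.868) / 318000 m = 1.077e-03 mm/s.
R = 1.077e-03 × 3600 = 3.88 mm/hr.

R ≈ 3.88 mm/hr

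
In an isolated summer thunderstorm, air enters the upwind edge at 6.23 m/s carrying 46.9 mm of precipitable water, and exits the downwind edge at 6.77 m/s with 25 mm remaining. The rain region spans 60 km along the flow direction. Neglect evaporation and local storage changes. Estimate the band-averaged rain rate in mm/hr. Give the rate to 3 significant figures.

Column moisture flux per unit crosswind length is F = V × PW.
Inflow: F_in = 6.23 × 46.9 = 292.187 mm·m/s
Outflow: F_out = 6.77 × 25 = 169.25 mm·m/s
Steady-state rate R = (F_in − F_out)/L = (292.187 − 169.25) / 60000 m = 2.049e-03 mm/s.
R = 2.049e-03 × 3600 = 7.38 mm/hr.

R ≈ 7.38 mm/hr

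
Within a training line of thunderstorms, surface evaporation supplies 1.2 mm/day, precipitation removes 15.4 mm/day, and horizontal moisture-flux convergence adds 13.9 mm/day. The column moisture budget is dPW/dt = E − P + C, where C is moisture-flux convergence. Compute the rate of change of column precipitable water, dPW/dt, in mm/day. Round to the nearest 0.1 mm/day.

dPW/dt ≈ -0.3 mm/day

dPW/dt = E − P + C = 1.2 − 15.4 + (13.9) = -0.3 mm/day.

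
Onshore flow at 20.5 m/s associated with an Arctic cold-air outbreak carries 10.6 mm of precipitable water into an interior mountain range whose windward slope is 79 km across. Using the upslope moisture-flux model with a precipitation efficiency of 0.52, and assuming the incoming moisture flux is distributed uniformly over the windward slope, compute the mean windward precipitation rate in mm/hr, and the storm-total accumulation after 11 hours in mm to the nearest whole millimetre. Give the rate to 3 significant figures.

Incoming column moisture flux per unit ridge length: F = V × PW = 20.5 × 10.6 = 217.3 mm·m/s.
Spread over the 79 km slope with efficiency ε = 0.52: R = ε·F/W = 0.52 × 217.3 / 79000 m = 1.430e-03 mm/s.
R = 1.430e-03 × 3600 = 5.15 mm/hr.
Over 11 h: total = 5.15 × 11 = 56.65 ≈ 57 mm.

R ≈ 5.15 mm/hr; total ≈ 57 mm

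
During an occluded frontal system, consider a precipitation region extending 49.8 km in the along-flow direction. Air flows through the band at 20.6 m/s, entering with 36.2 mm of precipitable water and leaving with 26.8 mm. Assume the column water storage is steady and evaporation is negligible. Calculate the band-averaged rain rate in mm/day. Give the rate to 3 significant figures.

R ≈ 336 mm/day

Column moisture flux per unit crosswind length is F = V × PW.
Inflow: F_in = 20.6 × 36.2 = 745.72 mm·m/s
Outflow: F_out = 20.6 × 26.8 = 552.08 mm·m/s
Steady-state rate R = (F_in − F_out)/L = (745.72 − 552.08) / 49800 m = 3.888e-03 mm/s.
R = 3.888e-03 × 3600 × 24 = 336 mm/day.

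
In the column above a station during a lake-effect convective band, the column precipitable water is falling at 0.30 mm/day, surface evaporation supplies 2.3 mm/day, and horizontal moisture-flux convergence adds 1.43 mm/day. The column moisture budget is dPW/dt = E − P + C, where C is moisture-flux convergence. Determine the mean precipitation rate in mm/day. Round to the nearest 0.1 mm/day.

P ≈ 4.0 mm/day

dPW/dt = -0.30 mm/day.
P = E + C − dPW/dt = 2.3 + (1.43) − (-0.30) = 4.0 mm/day.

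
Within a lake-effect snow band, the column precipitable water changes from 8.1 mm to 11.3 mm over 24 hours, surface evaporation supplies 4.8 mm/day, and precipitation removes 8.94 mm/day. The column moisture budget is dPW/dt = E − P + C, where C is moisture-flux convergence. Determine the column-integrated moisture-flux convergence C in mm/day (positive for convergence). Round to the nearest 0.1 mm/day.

dPW/dt = (11.3 − 8.1) mm / (24/24 day) = +3.200 mm/day.
C = dPW/dt − E + P = (+3.200) − 4.8 + 8.94 = 7.3 mm/day.

C ≈ 7.3 mm/day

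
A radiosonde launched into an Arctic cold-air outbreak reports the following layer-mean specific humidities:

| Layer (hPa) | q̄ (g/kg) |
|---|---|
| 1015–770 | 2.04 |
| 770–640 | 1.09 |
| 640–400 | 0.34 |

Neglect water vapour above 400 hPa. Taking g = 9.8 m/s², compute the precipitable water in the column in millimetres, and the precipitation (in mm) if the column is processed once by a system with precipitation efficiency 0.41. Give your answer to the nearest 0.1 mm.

Precipitable water is the column-integrated vapour mass per unit area: PW = (1/g) Σ q̄ Δp, with q in kg/kg and Δp in Pa (1 kg/m² of water = 1 mm).
Layer 1015–770 hPa: Δp = 245 hPa = 24500 Pa, q̄ = 0.00204 kg/kg → 0.00204 × 24500 / 9.8 = 5.10 mm
Layer 770–640 hPa: Δp = 130 hPa = 13000 Pa, q̄ = 0.00109 kg/kg → 0.00109 × 13000 / 9.8 = 1.45 mm
Layer 640–400 hPa: Δp = 240 hPa = 24000 Pa, q̄ = 0.00034 kg/kg → 0.00034 × 24000 / 9.8 = 0.83 mm
PW = 5.10 + 1.45 + 0.83 = 7.38 ≈ 7.4 mm.
Precipitation = ε × PW = 0.41 × 7.4 = 3.0 mm.

PW ≈ 7.4 mm; precipitation ≈ 3.0 mm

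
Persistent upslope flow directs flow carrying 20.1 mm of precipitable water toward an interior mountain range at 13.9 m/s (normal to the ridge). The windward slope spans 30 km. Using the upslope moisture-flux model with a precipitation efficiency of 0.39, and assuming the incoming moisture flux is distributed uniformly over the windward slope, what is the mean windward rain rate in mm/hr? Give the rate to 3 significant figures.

Incoming column moisture flux per unit ridge length: F = V × PW = 13.9 × 20.1 = 279.39 mm·m/s.
Spread over the 30 km slope with efficiency ε = 0.39: R = ε·F/W = 0.39 × 279.39 / 30000 m = 3.632e-03 mm/s.
R = 3.632e-03 × 3600 = 13.1 mm/hr.

R ≈ 13.1 mm/hr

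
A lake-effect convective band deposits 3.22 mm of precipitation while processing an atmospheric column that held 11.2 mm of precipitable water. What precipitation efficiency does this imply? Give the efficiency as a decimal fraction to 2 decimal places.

ε = precipitation / PW = 3.22 / 11.2 = 0.29.

ε ≈ 0.29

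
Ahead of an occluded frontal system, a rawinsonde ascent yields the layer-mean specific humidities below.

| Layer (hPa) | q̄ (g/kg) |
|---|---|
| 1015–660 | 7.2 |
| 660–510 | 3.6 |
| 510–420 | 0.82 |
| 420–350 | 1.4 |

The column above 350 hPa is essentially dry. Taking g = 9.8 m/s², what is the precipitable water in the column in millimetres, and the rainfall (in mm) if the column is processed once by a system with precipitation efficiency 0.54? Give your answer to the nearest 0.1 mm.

Precipitable water is the column-integrated vapour mass per unit area: PW = (1/g) Σ q̄ Δp, with q in kg/kg and Δp in Pa (1 kg/m² of water = 1 mm).
Layer 1015–660 hPa: Δp = 355 hPa = 35500 Pa, q̄ = 0.0072 kg/kg → 0.0072 × 35500 / 9.8 = 26.08 mm
Layer 660–510 hPa: Δp = 150 hPa = 15000 Pa, q̄ = 0.0036 kg/kg → 0.0036 × 15000 / 9.8 = 5.51 mm
Layer 510–420 hPa: Δp = 90 hPa = 9000 Pa, q̄ = 0.00082 kg/kg → 0.00082 × 9000 / 9.8 = 0.75 mm
Layer 420–350 hPa: Δp = 70 hPa = 7000 Pa, q̄ = 0.0014 kg/kg → 0.0014 × 7000 / 9.8 = 1.00 mm
PW = 26.08 + 5.51 + 0.75 + 1.00 = 33.34 ≈ 33.3 mm.
Rainfall = ε × PW = 0.54 × 33.3 = 18.0 mm.

PW ≈ 33.3 mm; rainfall ≈ 18.0 mm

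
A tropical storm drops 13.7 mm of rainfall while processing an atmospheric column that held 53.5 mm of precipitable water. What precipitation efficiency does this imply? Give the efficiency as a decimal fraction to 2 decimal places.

ε = rainfall / PW = 13.7 / 53.5 = 0.26.

ε ≈ 0.26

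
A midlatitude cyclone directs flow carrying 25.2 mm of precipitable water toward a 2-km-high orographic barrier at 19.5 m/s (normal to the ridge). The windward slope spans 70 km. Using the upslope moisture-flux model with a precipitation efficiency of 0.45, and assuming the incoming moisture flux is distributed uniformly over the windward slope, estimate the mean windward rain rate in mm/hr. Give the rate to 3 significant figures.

R ≈ 11.4 mm/hr

Incoming column moisture flux per unit ridge length: F = V × PW = 19.5 × 25.2 = 491.4 mm·m/s.
Spread over the 70 km slope with efficiency ε = 0.45: R = ε·F/W = 0.45 × 491.4 / 70000 m = 3.159e-03 mm/s.
R = 3.159e-03 × 3600 = 11.4 mm/hr.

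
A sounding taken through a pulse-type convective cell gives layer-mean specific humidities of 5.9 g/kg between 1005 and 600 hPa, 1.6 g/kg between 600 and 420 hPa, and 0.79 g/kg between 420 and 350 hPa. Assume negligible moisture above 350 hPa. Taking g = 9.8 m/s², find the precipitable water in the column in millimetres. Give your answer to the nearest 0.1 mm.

PW ≈ 27.9 mm

Precipitable water is the column-integrated vapour mass per unit area: PW = (1/g) Σ q̄ Δp, with q in kg/kg and Δp in Pa (1 kg/m² of water = 1 mm).
Layer 1005–600 hPa: Δp = 405 hPa = 40500 Pa, q̄ = 0.0059 kg/kg → 0.0059 × 40500 / 9.8 = 24.38 mm
Layer 600–420 hPa: Δp = 180 hPa = 18000 Pa, q̄ = 0.0016 kg/kg → 0.0016 × 18000 / 9.8 = 2.94 mm
Layer 420–350 hPa: Δp = 70 hPa = 7000 Pa, q̄ = 0.00079 kg/kg → 0.00079 × 7000 / 9.8 = 0.56 mm
PW = 24.38 + 2.94 + 0.56 = 27.88 ≈ 27.9 mm.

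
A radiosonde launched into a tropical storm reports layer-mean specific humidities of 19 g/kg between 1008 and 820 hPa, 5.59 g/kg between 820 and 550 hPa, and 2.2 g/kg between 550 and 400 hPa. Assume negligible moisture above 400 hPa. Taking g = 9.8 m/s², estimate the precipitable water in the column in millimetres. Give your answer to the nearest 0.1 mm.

Precipitable water is the column-integrated vapour mass per unit area: PW = (1/g) Σ q̄ Δp, with q in kg/kg and Δp in Pa (1 kg/m² of water = 1 mm).
Layer 1008–820 hPa: Δp = 188 hPa = 18800 Pa, q̄ = 0.019 kg/kg → 0.019 × 18800 / 9.8 = 36.45 mm
Layer 820–550 hPa: Δp = 270 hPa = 27000 Pa, q̄ = 0.00559 kg/kg → 0.00559 × 27000 / 9.8 = 15.40 mm
Layer 550–400 hPa: Δp = 150 hPa = 15000 Pa, q̄ = 0.0022 kg/kg → 0.0022 × 15000 / 9.8 = 3.37 mm
PW = 36.45 + 15.40 + 3.37 = 55.22 ≈ 55.2 mm.

PW ≈ 55.2 mm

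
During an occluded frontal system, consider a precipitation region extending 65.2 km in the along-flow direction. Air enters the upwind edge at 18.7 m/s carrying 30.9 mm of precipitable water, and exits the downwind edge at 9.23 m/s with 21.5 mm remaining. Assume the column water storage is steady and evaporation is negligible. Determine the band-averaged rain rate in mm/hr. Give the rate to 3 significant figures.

Column moisture flux per unit crosswind length is F = V × PW.
Inflow: F_in = 18.7 × 30.9 = 577.83 mm·m/s
Outflow: F_out = 9.23 × 21.5 = 198.445 mm·m/s
Steady-state rate R = (F_in − F_out)/L = (577.83 − 198.445) / 65200 m = 5.819e-03 mm/s.
R = 5.819e-03 × 3600 = 20.9 mm/hr.

R ≈ 20.9 mm/hr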